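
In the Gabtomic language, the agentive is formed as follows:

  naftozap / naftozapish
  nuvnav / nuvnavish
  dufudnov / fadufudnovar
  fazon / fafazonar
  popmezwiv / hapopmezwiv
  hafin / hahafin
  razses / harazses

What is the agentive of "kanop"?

nuvnav and dufudnov both end in -v yet inflect differently (nuvnavish, fadufudnovar), so the final letter is not what conditions the rule; the last vowel is.
"kanop" has last vowel 'o'. The stems whose last vowel is 'o' (dufudnov → fadufudnovar, fazon → fafazonar) add fa- … -ar around the stem.
The other patterns: stems whose last vowel is 'a' add -ish; stems whose last vowel is 'e' or 'i' add the prefix ha-.
So kanop → fakanopar.

fakanopar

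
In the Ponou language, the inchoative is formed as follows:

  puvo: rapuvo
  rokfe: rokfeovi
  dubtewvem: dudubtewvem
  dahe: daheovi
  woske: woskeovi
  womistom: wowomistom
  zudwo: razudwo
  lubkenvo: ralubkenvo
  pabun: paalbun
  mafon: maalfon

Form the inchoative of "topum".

totopum

mafon and womistom both have last vowel 'o' yet inflect differently (maalfon, wowomistom), so the last vowel is not what conditions the rule; the final letter is.
"topum" ends in -m. The stems ending in -m (womistom → wowomistom, dubtewvem → dudubtewvem) repeat the first consonant+vowel as a prefix.
The other patterns: stems ending in -n insert -al- after the first vowel; stems ending in -o add the prefix ra-; stems ending in -e add -ovi.
So topum → totopum.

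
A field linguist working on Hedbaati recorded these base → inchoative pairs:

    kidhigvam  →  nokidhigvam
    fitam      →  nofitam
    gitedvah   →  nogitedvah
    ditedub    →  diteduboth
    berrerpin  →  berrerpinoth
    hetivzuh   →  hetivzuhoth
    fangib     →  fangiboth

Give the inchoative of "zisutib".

gitedvah and hetivzuh both end in -h yet inflect differently (nogitedvah, hetivzuhoth), so the final letter is not what conditions the rule; the last vowel is.
"zisutib" has last vowel 'i'. The stems whose last vowel is 'i' (berrerpin → berrerpinoth, fangib → fangiboth) add -oth.
The other pattern: stems whose last vowel is 'a' add the prefix no-.
So zisutib → zisutiboth.

zisutiboth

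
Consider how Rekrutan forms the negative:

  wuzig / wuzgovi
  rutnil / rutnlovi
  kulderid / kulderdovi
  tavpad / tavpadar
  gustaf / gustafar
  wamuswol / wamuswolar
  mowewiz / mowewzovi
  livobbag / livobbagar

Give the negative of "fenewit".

fenewtovi

"fenewit" has last vowel 'i'. The stems whose last vowel is 'i' (rutnil → rutnlovi, mowewiz → mowewzovi, wuzig → wuzgovi) delete the last vowel and add -ovi.
So fenewit → fenewtovi.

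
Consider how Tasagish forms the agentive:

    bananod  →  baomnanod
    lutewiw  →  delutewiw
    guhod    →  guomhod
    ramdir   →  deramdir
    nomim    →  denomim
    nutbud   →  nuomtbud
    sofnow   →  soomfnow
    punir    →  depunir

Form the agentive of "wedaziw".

dewedaziw

lutewiw and sofnow both end in -w yet inflect differently (delutewiw, soomfnow), so the final letter is not what conditions the rule; the last vowel is.
"wedaziw" has last vowel 'i'. The stems whose last vowel is 'i' (punir → depunir, nomim → denomim, ramdir → deramdir) add the prefix de-.
So wedaziw → dewedaziw.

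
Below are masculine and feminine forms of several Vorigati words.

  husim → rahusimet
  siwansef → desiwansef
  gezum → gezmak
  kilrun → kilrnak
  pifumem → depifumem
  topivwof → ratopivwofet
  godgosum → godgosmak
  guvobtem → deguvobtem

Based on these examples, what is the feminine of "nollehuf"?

"nollehuf" has last vowel 'u'. The stems whose last vowel is 'u' (gezum → gezmak, godgosum → godgosmak, kilrun → kilrnak) delete the last vowel and add -ak.
So nollehuf → nollehfak.

nollehfak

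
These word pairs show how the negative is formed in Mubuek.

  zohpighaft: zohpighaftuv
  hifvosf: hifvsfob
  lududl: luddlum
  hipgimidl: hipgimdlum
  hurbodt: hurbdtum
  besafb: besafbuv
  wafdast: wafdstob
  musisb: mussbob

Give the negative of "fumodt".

wafdast and hurbodt both end in -t yet inflect differently (wafdstob, hurbdtum), so the final letter is not what conditions the rule; the second-to-last letter is.
"fumodt" has second-to-last letter 'd'. The stems whose second-to-last letter is 'd' (hipgimidl → hipgimdlum, hurbodt → hurbdtum, lududl → luddlum) delete the last vowel and add -um.
The other patterns: stems whose second-to-last letter is 's' delete the last vowel and add -ob; stems whose second-to-last letter is 'f' add -uv.
So fumodt → fumdtum.

fumdtum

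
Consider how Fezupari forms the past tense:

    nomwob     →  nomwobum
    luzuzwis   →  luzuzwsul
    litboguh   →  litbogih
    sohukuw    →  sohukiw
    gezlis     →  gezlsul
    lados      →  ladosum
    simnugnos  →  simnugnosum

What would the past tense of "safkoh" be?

safkohum

luzuzwis and lados both end in -s yet inflect differently (luzuzwsul, ladosum), so the final letter is not what conditions the rule; the last vowel is.
"safkoh" has last vowel 'o'. The stems whose last vowel is 'o' (nomwob → nomwobum, lados → ladosum, simnugnos → simnugnosum) add -um.
So safkoh → safkohum.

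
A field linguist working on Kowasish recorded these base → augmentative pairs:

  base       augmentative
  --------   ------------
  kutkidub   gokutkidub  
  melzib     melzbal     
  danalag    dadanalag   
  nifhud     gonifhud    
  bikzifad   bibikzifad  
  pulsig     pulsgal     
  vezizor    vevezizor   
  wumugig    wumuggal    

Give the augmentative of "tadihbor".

melzib and kutkidub both end in -b yet inflect differently (melzbal, gokutkidub), so the final letter is not what conditions the rule; the last vowel is.
"tadihbor" has last vowel 'o'. The one such stem in the data (vezizor → vevezizor) repeats the first consonant+vowel as a prefix (as do bikzifad, danalag), so the same rule applies.
So tadihbor → tatadihbor.

tatadihbor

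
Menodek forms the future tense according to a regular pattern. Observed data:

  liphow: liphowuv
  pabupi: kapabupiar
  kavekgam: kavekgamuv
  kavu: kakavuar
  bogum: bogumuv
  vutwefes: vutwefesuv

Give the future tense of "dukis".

dukisuv

bogum and kavu both have last vowel 'u' yet inflect differently (bogumuv, kakavuar), so the last vowel is not what conditions the rule; whether the stem ends in a vowel or a consonant is.
"dukis" ends in a consonant. The stems ending in a consonant (liphow → liphowuv, bogum → bogumuv, kavekgam → kavekgamuv) add -uv.
The other pattern: stems ending in a vowel add ka- … -ar around the stem.
So dukis → dukisuv.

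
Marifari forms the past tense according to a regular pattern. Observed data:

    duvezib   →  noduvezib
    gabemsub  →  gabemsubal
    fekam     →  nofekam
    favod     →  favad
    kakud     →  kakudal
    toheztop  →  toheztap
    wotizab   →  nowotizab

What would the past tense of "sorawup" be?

sorawupal

"sorawup" has last vowel 'u'. The stems whose last vowel is 'u' (gabemsub → gabemsubal, kakud → kakudal) add -al.
So sorawup → sorawupal.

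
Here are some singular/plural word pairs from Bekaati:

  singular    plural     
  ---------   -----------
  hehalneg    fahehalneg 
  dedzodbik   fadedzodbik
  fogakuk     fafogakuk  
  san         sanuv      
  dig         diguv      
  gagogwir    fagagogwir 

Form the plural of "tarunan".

fatarunan

dig and hehalneg both end in -g yet inflect differently (diguv, fahehalneg), so the final letter is not what conditions the rule; the number of vowels is.
"tarunan" has 3 vowels. The stems with 3 vowels (dedzodbik → fadedzodbik, fogakuk → fafogakuk, hehalneg → fahehalneg) add the prefix fa-.
The other pattern: stems with 1 vowel add -uv.
So tarunan → fatarunan.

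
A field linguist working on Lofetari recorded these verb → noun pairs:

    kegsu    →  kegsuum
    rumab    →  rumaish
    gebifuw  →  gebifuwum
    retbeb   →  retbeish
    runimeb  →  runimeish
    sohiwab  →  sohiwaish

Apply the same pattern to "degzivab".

degzivaish

"degzivab" ends in -b. The stems ending in -b (rumab → rumaish, retbeb → retbeish, runimeb → runimeish) drop the final letter and add -ish.
So degzivab → degzivaish.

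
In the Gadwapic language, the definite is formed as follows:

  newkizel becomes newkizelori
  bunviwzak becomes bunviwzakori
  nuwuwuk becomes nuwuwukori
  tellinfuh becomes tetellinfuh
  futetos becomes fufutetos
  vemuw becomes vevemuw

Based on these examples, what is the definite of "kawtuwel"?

kawtuwelori

nuwuwuk and tellinfuh both have last vowel 'u' yet inflect differently (nuwuwukori, tetellinfuh), so the last vowel is not what conditions the rule; the final letter is.
"kawtuwel" ends in -l. The one such stem in the data (newkizel → newkizelori) adds -ori, so the same rule applies.
So kawtuwel → kawtuwelori.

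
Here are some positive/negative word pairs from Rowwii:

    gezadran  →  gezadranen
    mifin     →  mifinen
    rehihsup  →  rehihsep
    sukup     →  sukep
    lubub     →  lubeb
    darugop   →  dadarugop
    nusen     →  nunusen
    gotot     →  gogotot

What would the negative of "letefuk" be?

rehihsup and darugop both end in -p yet inflect differently (rehihsep, dadarugop), so the final letter is not what conditions the rule; the last vowel is.
"letefuk" has last vowel 'u'. The stems whose last vowel is 'u' (rehihsup → rehihsep, sukup → sukep, lubub → lubeb) change the last vowel to 'e'.
So letefuk → letefek.

letefek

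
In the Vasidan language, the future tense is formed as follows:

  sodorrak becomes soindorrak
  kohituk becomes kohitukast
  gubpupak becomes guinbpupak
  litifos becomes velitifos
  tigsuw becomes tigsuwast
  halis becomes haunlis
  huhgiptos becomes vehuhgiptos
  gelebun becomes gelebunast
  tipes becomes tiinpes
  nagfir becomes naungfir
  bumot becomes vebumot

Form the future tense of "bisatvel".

biinsatvel

halis and litifos both end in -s yet inflect differently (haunlis, velitifos), so the final letter is not what conditions the rule; the last vowel is.
"bisatvel" has last vowel 'e'. The one such stem in the data (tipes → tiinpes) inserts -in- after the first vowel (as do sodorrak, gubpupak), so the same rule applies.
So bisatvel → biinsatvel.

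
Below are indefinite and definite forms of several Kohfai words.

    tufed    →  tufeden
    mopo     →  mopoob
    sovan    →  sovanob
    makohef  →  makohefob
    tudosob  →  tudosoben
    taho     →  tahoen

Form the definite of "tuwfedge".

tuwfedgeen

taho and mopo both end in -o yet inflect differently (tahoen, mopoob), so the final letter is not what conditions the rule; the first letter is.
"tuwfedge" begins with t-. The stems beginning with t- (tufed → tufeden, tudosob → tudosoben, taho → tahoen) add -en.
So tuwfedge → tuwfedgeen.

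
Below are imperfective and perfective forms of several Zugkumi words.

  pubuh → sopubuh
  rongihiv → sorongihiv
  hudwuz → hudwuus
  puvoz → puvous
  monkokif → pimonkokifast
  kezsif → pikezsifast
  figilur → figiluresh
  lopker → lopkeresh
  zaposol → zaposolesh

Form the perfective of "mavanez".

"mavanez" ends in -z. The stems ending in -z (hudwuz → hudwuus, puvoz → puvous) drop the final letter and add -us.
So mavanez → mavaneus.

mavaneus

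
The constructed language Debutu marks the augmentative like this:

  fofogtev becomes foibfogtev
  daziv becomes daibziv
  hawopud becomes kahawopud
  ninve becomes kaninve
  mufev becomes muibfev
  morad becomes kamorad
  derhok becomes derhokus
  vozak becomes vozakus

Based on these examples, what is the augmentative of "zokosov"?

ninve and mufev both have last vowel 'e' yet inflect differently (kaninve, muibfev), so the last vowel is not what conditions the rule; the final letter is.
"zokosov" ends in -v. The stems ending in -v (mufev → muibfev, fofogtev → foibfogtev, daziv → daibziv) insert -ib- after the first vowel.
The other patterns: stems ending in -d or -e add the prefix ka-; stems ending in -k add -us.
So zokosov → zoibkosov.

zoibkosov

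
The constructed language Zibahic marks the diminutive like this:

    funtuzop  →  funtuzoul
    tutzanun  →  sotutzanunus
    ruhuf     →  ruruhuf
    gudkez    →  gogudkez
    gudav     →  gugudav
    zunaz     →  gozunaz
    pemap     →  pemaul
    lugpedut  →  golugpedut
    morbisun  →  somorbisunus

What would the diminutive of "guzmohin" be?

pemap and gudav both have last vowel 'a' yet inflect differently (pemaul, gugudav), so the last vowel is not what conditions the rule; the final letter is.
"guzmohin" ends in -n. The stems ending in -n (morbisun → somorbisunus, tutzanun → sotutzanunus) add so- … -us around the stem.
So guzmohin → soguzmohinus.

soguzmohinus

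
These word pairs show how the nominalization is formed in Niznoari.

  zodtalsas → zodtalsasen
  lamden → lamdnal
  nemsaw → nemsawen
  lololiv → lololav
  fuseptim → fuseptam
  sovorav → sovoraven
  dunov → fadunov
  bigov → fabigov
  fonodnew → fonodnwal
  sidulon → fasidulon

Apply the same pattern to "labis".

labas

sovorav and lololiv both end in -v yet inflect differently (sovoraven, lololav), so the final letter is not what conditions the rule; the last vowel is.
"labis" has last vowel 'i'. The stems whose last vowel is 'i' (lololiv → lololav, fuseptim → fuseptam) change the last vowel to 'a'.
So labis → labas.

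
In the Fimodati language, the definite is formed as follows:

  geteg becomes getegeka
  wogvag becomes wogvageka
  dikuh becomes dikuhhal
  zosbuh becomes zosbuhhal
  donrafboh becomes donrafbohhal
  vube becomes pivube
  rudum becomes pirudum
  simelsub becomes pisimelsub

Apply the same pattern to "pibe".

geteg and vube both have last vowel 'e' yet inflect differently (getegeka, pivube), so the last vowel is not what conditions the rule; the final letter is.
"pibe" ends in -e. The one such stem in the data (vube → pivube) adds the prefix pi-, so the same rule applies.
The other patterns: stems ending in -g add -eka; stems ending in -h double the final consonant and add -al.
So pibe → pipibe.

pipibe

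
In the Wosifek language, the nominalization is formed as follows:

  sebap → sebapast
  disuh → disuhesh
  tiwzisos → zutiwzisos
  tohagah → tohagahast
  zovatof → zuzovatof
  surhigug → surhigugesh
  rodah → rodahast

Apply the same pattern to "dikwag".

disuh and rodah both end in -h yet inflect differently (disuhesh, rodahast), so the final letter is not what conditions the rule; the last vowel is.
"dikwag" has last vowel 'a'. The stems whose last vowel is 'a' (sebap → sebapast, rodah → rodahast, tohagah → tohagahast) add -ast.
The other patterns: stems whose last vowel is 'u' add -esh; stems whose last vowel is 'o' add the prefix zu-.
So dikwag → dikwagast.

dikwagast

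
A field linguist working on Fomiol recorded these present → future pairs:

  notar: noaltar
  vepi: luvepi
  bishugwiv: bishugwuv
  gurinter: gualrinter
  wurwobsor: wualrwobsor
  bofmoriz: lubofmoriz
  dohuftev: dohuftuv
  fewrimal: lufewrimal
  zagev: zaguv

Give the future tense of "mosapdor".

"mosapdor" ends in -r. The stems ending in -r (wurwobsor → wualrwobsor, notar → noaltar, gurinter → gualrinter) insert -al- after the first vowel.
The other patterns: stems ending in -v change the last vowel to 'u'; stems ending in -i, -l or -z add the prefix lu-.
So mosapdor → moalsapdor.

moalsapdor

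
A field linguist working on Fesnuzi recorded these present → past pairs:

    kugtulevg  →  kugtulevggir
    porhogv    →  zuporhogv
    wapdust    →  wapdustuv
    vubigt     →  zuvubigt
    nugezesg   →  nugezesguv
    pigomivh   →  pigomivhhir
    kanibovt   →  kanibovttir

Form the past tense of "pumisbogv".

vubigt and kanibovt both end in -t yet inflect differently (zuvubigt, kanibovttir), so the final letter is not what conditions the rule; the second-to-last letter is.
"pumisbogv" has second-to-last letter 'g'. The stems whose second-to-last letter is 'g' (porhogv → zuporhogv, vubigt → zuvubigt) add the prefix zu-.
So pumisbogv → zupumisbogv.

zupumisbogv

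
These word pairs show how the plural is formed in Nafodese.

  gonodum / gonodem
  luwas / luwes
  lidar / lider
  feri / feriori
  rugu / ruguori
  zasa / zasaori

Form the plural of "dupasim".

gonodum and rugu both have last vowel 'u' yet inflect differently (gonodem, ruguori), so the last vowel is not what conditions the rule; whether the stem ends in a vowel or a consonant is.
"dupasim" ends in a consonant. The stems ending in a consonant (gonodum → gonodem, luwas → luwes, lidar → lider) change the last vowel to 'e'.
The other pattern: stems ending in a vowel add -ori.
So dupasim → dupasem.

dupasem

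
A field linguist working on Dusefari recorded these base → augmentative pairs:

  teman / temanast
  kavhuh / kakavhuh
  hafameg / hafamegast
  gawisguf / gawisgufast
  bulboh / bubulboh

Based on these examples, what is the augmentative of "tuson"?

tusonast

"tuson" ends in -n. The one such stem in the data (teman → temanast) adds -ast, so the same rule applies.
So tuson → tusonast.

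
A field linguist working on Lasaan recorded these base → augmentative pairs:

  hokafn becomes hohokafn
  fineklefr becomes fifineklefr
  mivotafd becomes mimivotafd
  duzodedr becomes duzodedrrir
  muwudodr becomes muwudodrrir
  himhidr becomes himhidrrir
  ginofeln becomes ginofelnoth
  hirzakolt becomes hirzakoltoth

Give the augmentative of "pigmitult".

fineklefr and duzodedr both end in -r yet inflect differently (fifineklefr, duzodedrrir), so the final letter is not what conditions the rule; the second-to-last letter is.
"pigmitult" has second-to-last letter 'l'. The stems whose second-to-last letter is 'l' (ginofeln → ginofelnoth, hirzakolt → hirzakoltoth) add -oth.
So pigmitult → pigmitultoth.

pigmitultoth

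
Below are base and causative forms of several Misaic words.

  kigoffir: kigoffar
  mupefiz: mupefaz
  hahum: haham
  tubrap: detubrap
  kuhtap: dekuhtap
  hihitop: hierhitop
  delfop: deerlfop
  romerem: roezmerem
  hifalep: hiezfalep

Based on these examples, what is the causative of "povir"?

povar

tubrap and hihitop both end in -p yet inflect differently (detubrap, hierhitop), so the final letter is not what conditions the rule; the last vowel is.
"povir" has last vowel 'i'. The stems whose last vowel is 'i' (kigoffir → kigoffar, mupefiz → mupefaz) change the last vowel to 'a'.
So povir → povar.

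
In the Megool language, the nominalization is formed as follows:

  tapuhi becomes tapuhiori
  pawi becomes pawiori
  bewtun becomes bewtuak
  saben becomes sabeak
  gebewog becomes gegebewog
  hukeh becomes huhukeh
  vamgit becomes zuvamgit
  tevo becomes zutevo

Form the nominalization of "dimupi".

dimupiori

"dimupi" ends in -i. The stems ending in -i (tapuhi → tapuhiori, pawi → pawiori) add -ori.
So dimupi → dimupiori.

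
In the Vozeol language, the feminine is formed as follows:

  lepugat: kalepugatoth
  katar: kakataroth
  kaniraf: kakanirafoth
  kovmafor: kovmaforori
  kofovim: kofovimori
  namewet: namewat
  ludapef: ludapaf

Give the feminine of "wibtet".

wibtat

"wibtet" has last vowel 'e'. The stems whose last vowel is 'e' (namewet → namewat, ludapef → ludapaf) change the last vowel to 'a'.
The other patterns: stems whose last vowel is 'a' add ka- … -oth around the stem; stems whose last vowel is 'i' or 'o' add -ori.
So wibtet → wibtat.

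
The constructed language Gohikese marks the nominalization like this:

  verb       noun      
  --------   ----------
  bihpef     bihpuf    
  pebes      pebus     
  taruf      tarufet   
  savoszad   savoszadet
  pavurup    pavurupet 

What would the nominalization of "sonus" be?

sonuset

"sonus" has last vowel 'u'. The stems whose last vowel is 'u' (taruf → tarufet, pavurup → pavurupet) add -et.
So sonus → sonuset.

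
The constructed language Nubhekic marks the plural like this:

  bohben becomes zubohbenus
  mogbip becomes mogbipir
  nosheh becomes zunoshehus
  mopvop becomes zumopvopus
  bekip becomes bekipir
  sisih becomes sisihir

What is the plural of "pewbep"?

"pewbep" has last vowel 'e'. The stems whose last vowel is 'e' (bohben → zubohbenus, nosheh → zunoshehus) add zu- … -us around the stem.
The other pattern: stems whose last vowel is 'i' add -ir.
So pewbep → zupewbepus.

zupewbepus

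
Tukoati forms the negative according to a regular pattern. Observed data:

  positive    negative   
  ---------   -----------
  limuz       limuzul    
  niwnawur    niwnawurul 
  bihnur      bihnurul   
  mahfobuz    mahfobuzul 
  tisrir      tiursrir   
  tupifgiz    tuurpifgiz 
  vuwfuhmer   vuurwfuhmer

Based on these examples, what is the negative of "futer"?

fuurter

"futer" has last vowel 'e'. The one such stem in the data (vuwfuhmer → vuurwfuhmer) inserts -ur- after the first vowel (as do tisrir, tupifgiz), so the same rule applies.
The other pattern: stems whose last vowel is 'u' add -ul.
So futer → fuurter.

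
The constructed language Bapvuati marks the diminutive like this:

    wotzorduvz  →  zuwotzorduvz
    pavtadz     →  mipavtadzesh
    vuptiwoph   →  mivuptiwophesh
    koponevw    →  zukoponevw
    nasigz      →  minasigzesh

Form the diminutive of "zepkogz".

wotzorduvz and nasigz both end in -z yet inflect differently (zuwotzorduvz, minasigzesh), so the final letter is not what conditions the rule; the second-to-last letter is.
"zepkogz" has second-to-last letter 'g'. The one such stem in the data (nasigz → minasigzesh) adds mi- … -esh around the stem, so the same rule applies.
The other pattern: stems whose second-to-last letter is 'v' add the prefix zu-.
So zepkogz → mizepkogzesh.

mizepkogzesh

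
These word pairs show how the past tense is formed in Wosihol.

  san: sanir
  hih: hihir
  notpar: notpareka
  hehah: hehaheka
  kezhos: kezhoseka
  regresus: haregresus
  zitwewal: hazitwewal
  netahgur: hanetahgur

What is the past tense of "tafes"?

tafeseka

hih and hehah both end in -h yet inflect differently (hihir, hehaheka), so the final letter is not what conditions the rule; the number of vowels is.
"tafes" has 2 vowels. The stems with 2 vowels (notpar → notpareka, hehah → hehaheka, kezhos → kezhoseka) add -eka.
So tafes → tafeseka.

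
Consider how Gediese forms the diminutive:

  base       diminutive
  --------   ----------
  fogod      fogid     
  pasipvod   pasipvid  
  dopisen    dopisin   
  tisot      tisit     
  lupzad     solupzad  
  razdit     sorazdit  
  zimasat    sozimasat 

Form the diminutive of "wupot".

wupit

"wupot" has last vowel 'o'. The stems whose last vowel is 'o' (fogod → fogid, pasipvod → pasipvid, tisot → tisit) change the last vowel to 'i'.
The other pattern: stems whose last vowel is 'a' or 'i' add the prefix so-.
So wupot → wupit.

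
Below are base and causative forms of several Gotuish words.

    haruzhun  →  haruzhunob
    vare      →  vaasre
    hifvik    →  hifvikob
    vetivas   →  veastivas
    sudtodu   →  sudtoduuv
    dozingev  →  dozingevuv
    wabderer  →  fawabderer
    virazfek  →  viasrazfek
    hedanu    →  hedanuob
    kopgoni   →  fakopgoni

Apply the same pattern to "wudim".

sudtodu and hedanu both end in -u yet inflect differently (sudtoduuv, hedanuob), so the final letter is not what conditions the rule; the first letter is.
"wudim" begins with w-. The one such stem in the data (wabderer → fawabderer) adds the prefix fa-, so the same rule applies.
So wudim → fawudim.

fawudim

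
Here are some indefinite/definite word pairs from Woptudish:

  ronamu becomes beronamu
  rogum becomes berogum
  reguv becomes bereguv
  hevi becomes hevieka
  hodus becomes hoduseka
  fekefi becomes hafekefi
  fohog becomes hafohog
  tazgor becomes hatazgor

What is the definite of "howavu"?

hevi and fekefi both end in -i yet inflect differently (hevieka, hafekefi), so the final letter is not what conditions the rule; the first letter is.
"howavu" begins with h-. The stems beginning with h- (hevi → hevieka, hodus → hoduseka) add -eka.
So howavu → howavueka.

howavueka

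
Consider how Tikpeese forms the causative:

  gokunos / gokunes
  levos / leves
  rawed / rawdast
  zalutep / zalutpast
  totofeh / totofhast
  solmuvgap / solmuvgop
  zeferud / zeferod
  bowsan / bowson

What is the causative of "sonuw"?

"sonuw" has last vowel 'u'. The one such stem in the data (zeferud → zeferod) changes the last vowel to 'o' (as do solmuvgap, bowsan), so the same rule applies.
The other patterns: stems whose last vowel is 'o' change the last vowel to 'e'; stems whose last vowel is 'e' delete the last vowel and add -ast.
So sonuw → sonow.

sonow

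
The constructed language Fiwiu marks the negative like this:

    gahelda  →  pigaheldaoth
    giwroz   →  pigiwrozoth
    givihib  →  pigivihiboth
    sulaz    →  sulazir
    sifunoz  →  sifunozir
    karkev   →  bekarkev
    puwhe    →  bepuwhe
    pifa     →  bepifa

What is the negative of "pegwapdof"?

giwroz and sulaz both end in -z yet inflect differently (pigiwrozoth, sulazir), so the final letter is not what conditions the rule; the first letter is.
"pegwapdof" begins with p-. The stems beginning with p- (puwhe → bepuwhe, pifa → bepifa) add the prefix be-.
So pegwapdof → bepegwapdof.

bepegwapdof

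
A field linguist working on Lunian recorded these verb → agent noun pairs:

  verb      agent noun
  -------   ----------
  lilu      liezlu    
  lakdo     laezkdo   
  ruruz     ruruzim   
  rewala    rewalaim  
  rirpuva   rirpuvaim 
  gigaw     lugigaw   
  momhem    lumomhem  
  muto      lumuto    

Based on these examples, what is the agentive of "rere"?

lakdo and muto both end in -o yet inflect differently (laezkdo, lumuto), so the final letter is not what conditions the rule; the first letter is.
"rere" begins with r-. The stems beginning with r- (ruruz → ruruzim, rewala → rewalaim, rirpuva → rirpuvaim) add -im.
So rere → rereim.

rereim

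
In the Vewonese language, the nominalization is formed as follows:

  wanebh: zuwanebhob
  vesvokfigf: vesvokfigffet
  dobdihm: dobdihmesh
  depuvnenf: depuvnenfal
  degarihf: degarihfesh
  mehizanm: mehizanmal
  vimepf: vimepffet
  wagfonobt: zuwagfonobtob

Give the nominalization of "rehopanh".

degarihf and vesvokfigf both end in -f yet inflect differently (degarihfesh, vesvokfigffet), so the final letter is not what conditions the rule; the second-to-last letter is.
"rehopanh" has second-to-last letter 'n'. The stems whose second-to-last letter is 'n' (depuvnenf → depuvnenfal, mehizanm → mehizanmal) add -al.
The other patterns: stems whose second-to-last letter is 'b' add zu- … -ob around the stem; stems whose second-to-last letter is 'h' add -esh; stems whose second-to-last letter is 'g' or 'p' double the final consonant and add -et.
So rehopanh → rehopanhal.

rehopanhal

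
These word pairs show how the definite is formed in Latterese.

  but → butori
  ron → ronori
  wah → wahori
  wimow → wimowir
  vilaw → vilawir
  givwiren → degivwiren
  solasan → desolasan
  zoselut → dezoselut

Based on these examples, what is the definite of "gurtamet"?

ron and givwiren both end in -n yet inflect differently (ronori, degivwiren), so the final letter is not what conditions the rule; the number of vowels is.
"gurtamet" has 3 vowels. The stems with 3 vowels (givwiren → degivwiren, solasan → desolasan, zoselut → dezoselut) add the prefix de-.
So gurtamet → degurtamet.

degurtamet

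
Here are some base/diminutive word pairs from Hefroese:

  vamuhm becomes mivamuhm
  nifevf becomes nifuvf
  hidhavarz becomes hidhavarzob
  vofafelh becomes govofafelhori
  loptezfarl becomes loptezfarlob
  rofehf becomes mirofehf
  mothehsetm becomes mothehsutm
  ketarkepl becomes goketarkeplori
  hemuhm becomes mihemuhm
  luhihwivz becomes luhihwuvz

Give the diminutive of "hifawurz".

"hifawurz" has second-to-last letter 'r'. The stems whose second-to-last letter is 'r' (loptezfarl → loptezfarlob, hidhavarz → hidhavarzob) add -ob.
So hifawurz → hifawurzob.

hifawurzob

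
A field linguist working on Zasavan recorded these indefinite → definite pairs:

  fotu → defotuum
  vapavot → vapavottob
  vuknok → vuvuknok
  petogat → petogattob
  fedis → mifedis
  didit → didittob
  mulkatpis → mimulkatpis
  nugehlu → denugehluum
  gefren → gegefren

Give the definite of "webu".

didit and fedis both have last vowel 'i' yet inflect differently (didittob, mifedis), so the last vowel is not what conditions the rule; the final letter is.
"webu" ends in -u. The stems ending in -u (fotu → defotuum, nugehlu → denugehluum) add de- … -um around the stem.
So webu → dewebuum.

dewebuum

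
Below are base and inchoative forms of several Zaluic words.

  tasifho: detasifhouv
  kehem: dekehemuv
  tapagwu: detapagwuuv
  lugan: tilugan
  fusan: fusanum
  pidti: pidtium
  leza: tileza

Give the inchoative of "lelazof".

tilelazof

"lelazof" begins with l-. The stems beginning with l- (lugan → tilugan, leza → tileza) add the prefix ti-.
So lelazof → tilelazof.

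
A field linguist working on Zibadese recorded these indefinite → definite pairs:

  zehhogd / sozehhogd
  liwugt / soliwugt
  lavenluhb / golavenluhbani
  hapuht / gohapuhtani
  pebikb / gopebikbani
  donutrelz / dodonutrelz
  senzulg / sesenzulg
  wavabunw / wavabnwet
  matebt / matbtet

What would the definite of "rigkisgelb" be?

ririgkisgelb

liwugt and hapuht both end in -t yet inflect differently (soliwugt, gohapuhtani), so the final letter is not what conditions the rule; the second-to-last letter is.
"rigkisgelb" has second-to-last letter 'l'. The stems whose second-to-last letter is 'l' (donutrelz → dodonutrelz, senzulg → sesenzulg) repeat the first consonant+vowel as a prefix.
The other patterns: stems whose second-to-last letter is 'g' add the prefix so-; stems whose second-to-last letter is 'h' or 'k' add go- … -ani around the stem; stems whose second-to-last letter is 'b' or 'n' delete the last vowel and add -et.
So rigkisgelb → ririgkisgelb.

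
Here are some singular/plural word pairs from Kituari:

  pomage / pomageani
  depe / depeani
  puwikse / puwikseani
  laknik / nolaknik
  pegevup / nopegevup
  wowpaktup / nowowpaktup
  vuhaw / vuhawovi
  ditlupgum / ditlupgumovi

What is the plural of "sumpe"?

sumpeani

"sumpe" ends in -e. The stems ending in -e (pomage → pomageani, depe → depeani, puwikse → puwikseani) add -ani.
The other patterns: stems ending in -k or -p add the prefix no-; stems ending in -m or -w add -ovi.
So sumpe → sumpeani.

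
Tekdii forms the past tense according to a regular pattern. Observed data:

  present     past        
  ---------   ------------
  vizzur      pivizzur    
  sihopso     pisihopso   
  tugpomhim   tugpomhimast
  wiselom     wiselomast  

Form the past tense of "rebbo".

pirebbo

"rebbo" ends in -o. The one such stem in the data (sihopso → pisihopso) adds the prefix pi-, so the same rule applies.
The other pattern: stems ending in -m add -ast.
So rebbo → pirebbo.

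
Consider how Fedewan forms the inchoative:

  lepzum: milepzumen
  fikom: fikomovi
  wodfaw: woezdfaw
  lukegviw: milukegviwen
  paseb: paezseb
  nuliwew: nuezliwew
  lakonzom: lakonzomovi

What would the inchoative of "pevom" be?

pevomovi

fikom and lepzum both end in -m yet inflect differently (fikomovi, milepzumen), so the final letter is not what conditions the rule; the last vowel is.
"pevom" has last vowel 'o'. The stems whose last vowel is 'o' (fikom → fikomovi, lakonzom → lakonzomovi) add -ovi.
The other patterns: stems whose last vowel is 'i' or 'u' add mi- … -en around the stem; stems whose last vowel is 'a' or 'e' insert -ez- after the first vowel.
So pevom → pevomovi.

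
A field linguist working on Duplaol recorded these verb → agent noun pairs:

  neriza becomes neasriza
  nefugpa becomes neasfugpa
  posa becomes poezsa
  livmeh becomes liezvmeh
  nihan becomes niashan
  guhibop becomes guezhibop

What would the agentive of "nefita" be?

neasfita

nefugpa and posa both end in -a yet inflect differently (neasfugpa, poezsa), so the final letter is not what conditions the rule; the first letter is.
"nefita" begins with n-. The stems beginning with n- (nihan → niashan, nefugpa → neasfugpa, neriza → neasriza) insert -as- after the first vowel.
So nefita → neasfita.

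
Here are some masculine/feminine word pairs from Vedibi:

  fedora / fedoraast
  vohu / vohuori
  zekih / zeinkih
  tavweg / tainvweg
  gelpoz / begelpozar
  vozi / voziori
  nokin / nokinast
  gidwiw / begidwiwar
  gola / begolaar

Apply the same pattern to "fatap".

fatapast

gola and fedora both end in -a yet inflect differently (begolaar, fedoraast), so the final letter is not what conditions the rule; the first letter is.
"fatap" begins with f-. The one such stem in the data (fedora → fedoraast) adds -ast, so the same rule applies.
The other patterns: stems beginning with g- add be- … -ar around the stem; stems beginning with t- or z- insert -in- after the first vowel; stems beginning with v- add -ori.
So fatap → fatapast.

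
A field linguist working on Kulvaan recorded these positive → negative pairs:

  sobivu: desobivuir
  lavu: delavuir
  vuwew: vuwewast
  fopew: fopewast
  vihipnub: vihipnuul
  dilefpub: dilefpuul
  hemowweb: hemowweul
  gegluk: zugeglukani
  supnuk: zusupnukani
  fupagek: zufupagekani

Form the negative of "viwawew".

"viwawew" ends in -w. The stems ending in -w (vuwew → vuwewast, fopew → fopewast) add -ast.
So viwawew → viwawewast.

viwawewast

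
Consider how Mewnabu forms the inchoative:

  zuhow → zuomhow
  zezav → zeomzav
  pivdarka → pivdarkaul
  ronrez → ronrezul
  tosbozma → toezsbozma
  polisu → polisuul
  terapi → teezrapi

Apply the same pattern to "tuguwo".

tosbozma and pivdarka both end in -a yet inflect differently (toezsbozma, pivdarkaul), so the final letter is not what conditions the rule; the first letter is.
"tuguwo" begins with t-. The stems beginning with t- (tosbozma → toezsbozma, terapi → teezrapi) insert -ez- after the first vowel.
The other patterns: stems beginning with z- insert -om- after the first vowel; stems beginning with p- or r- add -ul.
So tuguwo → tuezguwo.

tuezguwo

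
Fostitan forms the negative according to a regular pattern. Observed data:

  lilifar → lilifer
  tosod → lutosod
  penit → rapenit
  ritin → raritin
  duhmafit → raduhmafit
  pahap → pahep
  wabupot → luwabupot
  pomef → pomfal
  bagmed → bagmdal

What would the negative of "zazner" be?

bagmed and tosod both end in -d yet inflect differently (bagmdal, lutosod), so the final letter is not what conditions the rule; the last vowel is.
"zazner" has last vowel 'e'. The stems whose last vowel is 'e' (pomef → pomfal, bagmed → bagmdal) delete the last vowel and add -al.
So zazner → zaznral.

zaznral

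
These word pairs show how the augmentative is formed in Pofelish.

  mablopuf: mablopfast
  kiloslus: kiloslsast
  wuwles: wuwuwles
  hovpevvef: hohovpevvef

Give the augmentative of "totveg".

tototveg

hovpevvef and mablopuf both end in -f yet inflect differently (hohovpevvef, mablopfast), so the final letter is not what conditions the rule; the last vowel is.
"totveg" has last vowel 'e'. The stems whose last vowel is 'e' (wuwles → wuwuwles, hovpevvef → hohovpevvef) repeat the first consonant+vowel as a prefix.
The other pattern: stems whose last vowel is 'u' delete the last vowel and add -ast.
So totveg → tototveg.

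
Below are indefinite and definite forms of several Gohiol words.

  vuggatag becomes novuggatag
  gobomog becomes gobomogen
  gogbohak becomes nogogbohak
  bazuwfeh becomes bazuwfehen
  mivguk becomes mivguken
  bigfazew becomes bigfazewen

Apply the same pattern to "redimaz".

gogbohak and mivguk both end in -k yet inflect differently (nogogbohak, mivguken), so the final letter is not what conditions the rule; the last vowel is.
"redimaz" has last vowel 'a'. The stems whose last vowel is 'a' (vuggatag → novuggatag, gogbohak → nogogbohak) add the prefix no-.
The other pattern: stems whose last vowel is 'e', 'o' or 'u' add -en.
So redimaz → noredimaz.

noredimaz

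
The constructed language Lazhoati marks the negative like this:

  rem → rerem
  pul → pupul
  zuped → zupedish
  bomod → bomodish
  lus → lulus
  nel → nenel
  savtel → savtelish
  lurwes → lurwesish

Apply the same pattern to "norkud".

norkudish

"norkud" has 2 vowels. The stems with 2 vowels (zuped → zupedish, bomod → bomodish, lurwes → lurwesish) add -ish.
So norkud → norkudish.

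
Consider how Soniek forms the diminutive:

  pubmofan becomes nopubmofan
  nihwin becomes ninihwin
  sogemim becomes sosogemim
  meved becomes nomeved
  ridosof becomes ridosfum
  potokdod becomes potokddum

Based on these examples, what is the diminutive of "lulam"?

nolulam

potokdod and meved both end in -d yet inflect differently (potokddum, nomeved), so the final letter is not what conditions the rule; the last vowel is.
"lulam" has last vowel 'a'. The one such stem in the data (pubmofan → nopubmofan) adds the prefix no-, so the same rule applies.
The other patterns: stems whose last vowel is 'i' repeat the first consonant+vowel as a prefix; stems whose last vowel is 'o' delete the last vowel and add -um.
So lulam → nolulam.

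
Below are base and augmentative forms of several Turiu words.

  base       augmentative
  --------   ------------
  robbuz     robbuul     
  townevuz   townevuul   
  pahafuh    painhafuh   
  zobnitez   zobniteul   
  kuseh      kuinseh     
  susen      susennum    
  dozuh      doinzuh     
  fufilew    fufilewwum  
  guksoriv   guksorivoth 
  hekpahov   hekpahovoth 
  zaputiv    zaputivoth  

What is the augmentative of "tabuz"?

dozuh and townevuz both have last vowel 'u' yet inflect differently (doinzuh, townevuul), so the last vowel is not what conditions the rule; the final letter is.
"tabuz" ends in -z. The stems ending in -z (townevuz → townevuul, zobnitez → zobniteul, robbuz → robbuul) drop the final letter and add -ul.
So tabuz → tabuul.

tabuul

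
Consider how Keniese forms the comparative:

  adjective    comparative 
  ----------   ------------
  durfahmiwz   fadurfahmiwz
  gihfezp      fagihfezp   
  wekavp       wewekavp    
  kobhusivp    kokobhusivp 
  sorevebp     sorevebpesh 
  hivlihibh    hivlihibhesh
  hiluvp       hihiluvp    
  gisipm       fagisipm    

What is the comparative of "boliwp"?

sorevebp and wekavp both end in -p yet inflect differently (sorevebpesh, wewekavp), so the final letter is not what conditions the rule; the second-to-last letter is.
"boliwp" has second-to-last letter 'w'. The one such stem in the data (durfahmiwz → fadurfahmiwz) adds the prefix fa-, so the same rule applies.
The other patterns: stems whose second-to-last letter is 'b' add -esh; stems whose second-to-last letter is 'v' repeat the first consonant+vowel as a prefix.
So boliwp → faboliwp.

faboliwp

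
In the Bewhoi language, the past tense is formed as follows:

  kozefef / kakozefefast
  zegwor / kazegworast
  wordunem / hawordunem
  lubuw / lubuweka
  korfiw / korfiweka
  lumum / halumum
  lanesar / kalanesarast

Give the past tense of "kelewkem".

lumum and lubuw both have last vowel 'u' yet inflect differently (halumum, lubuweka), so the last vowel is not what conditions the rule; the final letter is.
"kelewkem" ends in -m. The stems ending in -m (wordunem → hawordunem, lumum → halumum) add the prefix ha-.
So kelewkem → hakelewkem.

hakelewkem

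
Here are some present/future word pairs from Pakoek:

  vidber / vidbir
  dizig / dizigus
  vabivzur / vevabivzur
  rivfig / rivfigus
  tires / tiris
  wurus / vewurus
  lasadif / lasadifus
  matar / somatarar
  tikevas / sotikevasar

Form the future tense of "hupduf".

vehupduf

"hupduf" has last vowel 'u'. The stems whose last vowel is 'u' (vabivzur → vevabivzur, wurus → vewurus) add the prefix ve-.
The other patterns: stems whose last vowel is 'a' add so- … -ar around the stem; stems whose last vowel is 'e' change the last vowel to 'i'; stems whose last vowel is 'i' add -us.
So hupduf → vehupduf.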